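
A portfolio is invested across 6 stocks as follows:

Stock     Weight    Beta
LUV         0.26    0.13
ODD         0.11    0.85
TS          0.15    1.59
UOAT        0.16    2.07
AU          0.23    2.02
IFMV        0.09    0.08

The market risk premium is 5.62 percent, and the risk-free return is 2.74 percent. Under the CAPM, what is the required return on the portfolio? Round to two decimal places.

9.31%

β_P = Σ w_i β_i = 0.26×0.13 + 0.11×0.85 + 0.15×1.59 + 0.16×2.07 + 0.23×2.02 + 0.09×0.08 = 1.1688
E(R_P) = R_f + β_P × MRP = 2.74% + 1.1688 × 5.62% = 9.31%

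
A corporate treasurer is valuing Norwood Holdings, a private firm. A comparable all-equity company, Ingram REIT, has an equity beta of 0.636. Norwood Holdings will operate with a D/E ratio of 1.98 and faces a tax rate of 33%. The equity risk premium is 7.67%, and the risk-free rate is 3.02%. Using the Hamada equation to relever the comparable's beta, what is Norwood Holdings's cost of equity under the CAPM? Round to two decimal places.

14.37%

β_L = β_U × [1 + (1 − t)(D/E)] = 0.636 × [1 + (1 − 0.33) × 1.98]
    = 0.636 × [1 + 0.67 × 1.98] = 0.636 × 2.3266 = 1.4797
E(R) = R_f + β_L × MRP = 3.02% + 1.4797 × 7.67% = 14.37%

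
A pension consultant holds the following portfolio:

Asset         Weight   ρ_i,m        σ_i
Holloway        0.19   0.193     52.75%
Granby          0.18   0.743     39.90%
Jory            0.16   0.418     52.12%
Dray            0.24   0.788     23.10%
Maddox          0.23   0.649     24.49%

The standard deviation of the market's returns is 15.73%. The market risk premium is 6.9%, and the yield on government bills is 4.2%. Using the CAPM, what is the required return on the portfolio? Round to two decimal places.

β_Holloway = 0.193 × 52.75% / 15.73% = 0.6472
β_Granby = 0.743 × 39.90% / 15.73% = 1.8847
β_Jory = 0.418 × 52.12% / 15.73% = 1.3850
β_Dray = 0.788 × 23.10% / 15.73% = 1.1572
β_Maddox = 0.649 × 24.49% / 15.73% = 1.0104
β_P = Σ w_i β_i = 0.19×0.6472 + 0.18×1.8847 + 0.16×1.3850 + 0.24×1.1572 + 0.23×1.0104 = 1.1939
E(R_P) = R_f + β_P × MRP = 4.2% + 1.1939 × 6.9% = 12.44%

12.44%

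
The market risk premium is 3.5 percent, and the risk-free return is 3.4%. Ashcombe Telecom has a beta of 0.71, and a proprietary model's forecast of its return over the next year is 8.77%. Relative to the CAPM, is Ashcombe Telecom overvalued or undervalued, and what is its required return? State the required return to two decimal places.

Undervalued; required return 5.89%

Required return = R_f + β·MRP = 3.4% + 0.71 × 3.5% = 5.89%
Forecast 8.77% > required 5.89% → the stock plots above the SML → undervalued.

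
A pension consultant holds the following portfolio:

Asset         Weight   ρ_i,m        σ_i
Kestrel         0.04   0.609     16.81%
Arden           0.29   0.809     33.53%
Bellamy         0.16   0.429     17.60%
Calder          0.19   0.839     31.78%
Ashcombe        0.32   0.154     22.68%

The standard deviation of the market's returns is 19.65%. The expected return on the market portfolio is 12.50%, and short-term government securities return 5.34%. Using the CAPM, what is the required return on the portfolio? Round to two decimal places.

11.05%

β_Kestrel = 0.609 × 16.81% / 19.65% = 0.5210
β_Arden = 0.809 × 33.53% / 19.65% = 1.3804
β_Bellamy = 0.429 × 17.60% / 19.65% = 0.3842
β_Calder = 0.839 × 31.78% / 19.65% = 1.3569
β_Ashcombe = 0.154 × 22.68% / 19.65% = 0.1777
β_P = Σ w_i β_i = 0.04×0.5210 + 0.29×1.3804 + 0.16×0.3842 + 0.19×1.3569 + 0.32×0.1777 = 0.7973
MRP = 12.50% − 5.34% = 7.16%
E(R_P) = R_f + β_P × MRP = 5.34% + 0.7973 × 7.16% = 11.05%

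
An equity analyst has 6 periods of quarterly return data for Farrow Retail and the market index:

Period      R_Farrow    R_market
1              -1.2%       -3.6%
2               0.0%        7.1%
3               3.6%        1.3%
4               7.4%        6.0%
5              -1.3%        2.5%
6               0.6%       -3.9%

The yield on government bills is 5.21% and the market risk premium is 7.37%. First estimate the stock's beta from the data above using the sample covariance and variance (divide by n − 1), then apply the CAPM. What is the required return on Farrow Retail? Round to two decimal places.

Mean R_i = (-1.2 + 0.0 + 3.6 + 7.4 − 1.3 + 0.6) / 6 = 1.5167%
Mean R_m = (-3.6 + 7.1 + 1.3 + 6.0 + 2.5 − 3.9) / 6 = 1.5667%
Σ(R_i − R̄_i)(R_m − R̄_m) = 33.5533  ⇒  Cov = 33.5533 / 5 = 6.7107
Σ(R_m − R̄_m)² = 107.7933  ⇒  Var(R_m) = 107.7933 / 5 = 21.5587
β = Cov / Var(R_m) = 6.7107 / 21.5587 = 0.3113
E(R) = R_f + β × MRP = 5.21% + 0.3113 × 7.37% = 7.50%

7.50%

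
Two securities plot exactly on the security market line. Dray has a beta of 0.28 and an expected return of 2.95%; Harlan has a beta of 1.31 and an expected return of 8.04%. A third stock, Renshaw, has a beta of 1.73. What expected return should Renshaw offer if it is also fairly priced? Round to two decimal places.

MRP (SML slope) = (8.04% − 2.95%) / (1.31 − 0.28) = 5.09% / 1.03 = 4.9417%
R_f (intercept) = 2.95% − 0.28 × 4.9417% = 1.5663%
E(R_Renshaw) = R_f + β × MRP = 1.5663% + 1.73 × 4.9417% = 10.12%

10.12%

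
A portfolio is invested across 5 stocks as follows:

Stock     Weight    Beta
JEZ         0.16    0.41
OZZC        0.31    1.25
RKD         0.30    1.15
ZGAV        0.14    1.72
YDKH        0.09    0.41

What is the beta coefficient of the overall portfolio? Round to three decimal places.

1.076

β_P = Σ w_i β_i = 0.16×0.41 + 0.31×1.25 + 0.30×1.15 + 0.14×1.72 + 0.09×0.41 = 1.0758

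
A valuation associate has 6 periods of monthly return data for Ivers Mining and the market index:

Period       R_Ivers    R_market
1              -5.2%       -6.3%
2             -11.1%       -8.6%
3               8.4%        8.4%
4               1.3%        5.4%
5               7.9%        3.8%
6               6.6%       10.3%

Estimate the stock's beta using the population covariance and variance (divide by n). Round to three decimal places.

Mean R_i = (-5.2 − 11.1 + 8.4 + 1.3 + 7.9 + 6.6) / 6 = 1.3167%
Mean R_m = (-6.3 − 8.6 + 8.4 + 5.4 + 3.8 + 10.3) / 6 = 2.1667%
Σ(R_i − R̄_i)(R_m − R̄_m) = 286.6833  ⇒  Cov = 286.6833 / 6 = 47.7806
Σ(R_m − R̄_m)² = 305.7333  ⇒  Var(R_m) = 305.7333 / 6 = 50.9556
β = Cov / Var(R_m) = 47.7806 / 50.9556 = 0.9377

0.938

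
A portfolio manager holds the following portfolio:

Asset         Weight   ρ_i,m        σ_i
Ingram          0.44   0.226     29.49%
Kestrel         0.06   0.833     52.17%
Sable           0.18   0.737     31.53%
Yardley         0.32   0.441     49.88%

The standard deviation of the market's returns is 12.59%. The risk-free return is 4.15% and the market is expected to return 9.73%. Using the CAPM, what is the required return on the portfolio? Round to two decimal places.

β_Ingram = 0.226 × 29.49% / 12.59% = 0.5294
β_Kestrel = 0.833 × 52.17% / 12.59% = 3.4518
β_Sable = 0.737 × 31.53% / 12.59% = 1.8457
β_Yardley = 0.441 × 49.88% / 12.59% = 1.7472
β_P = Σ w_i β_i = 0.44×0.5294 + 0.06×3.4518 + 0.18×1.8457 + 0.32×1.7472 = 1.3314
MRP = 9.73% − 4.15% = 5.58%
E(R_P) = R_f + β_P × MRP = 4.15% + 1.3314 × 5.58% = 11.58%

11.58%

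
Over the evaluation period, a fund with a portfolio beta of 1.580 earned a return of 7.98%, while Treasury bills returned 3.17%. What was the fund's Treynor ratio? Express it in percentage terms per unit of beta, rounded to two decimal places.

Treynor = (R_P − R_f) / β_P = (7.98% − 3.17%) / 1.5800 = 4.81% / 1.5800 = 3.04%

3.04%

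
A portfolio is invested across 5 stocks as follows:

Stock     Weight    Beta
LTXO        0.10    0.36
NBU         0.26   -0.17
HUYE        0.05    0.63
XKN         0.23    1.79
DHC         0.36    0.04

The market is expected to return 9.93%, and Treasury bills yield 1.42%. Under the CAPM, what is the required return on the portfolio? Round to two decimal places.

5.24%

β_P = Σ w_i β_i = 0.10×0.36 + 0.26×-0.17 + 0.05×0.63 + 0.23×1.79 + 0.36×0.04 = 0.4494
MRP = 9.93% − 1.42% = 8.51%
E(R_P) = R_f + β_P × MRP = 1.42% + 0.4494 × 8.51% = 5.24%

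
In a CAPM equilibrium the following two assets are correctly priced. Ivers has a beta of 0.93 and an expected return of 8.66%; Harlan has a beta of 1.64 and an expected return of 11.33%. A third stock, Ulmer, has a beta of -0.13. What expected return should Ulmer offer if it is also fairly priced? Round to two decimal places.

MRP (SML slope) = (11.33% − 8.66%) / (1.64 − 0.93) = 2.67% / 0.71 = 3.7606%
R_f (intercept) = 8.66% − 0.93 × 3.7606% = 5.1626%
E(R_Ulmer) = R_f + β × MRP = 5.1626% + -0.13 × 3.7606% = 4.67%

4.67%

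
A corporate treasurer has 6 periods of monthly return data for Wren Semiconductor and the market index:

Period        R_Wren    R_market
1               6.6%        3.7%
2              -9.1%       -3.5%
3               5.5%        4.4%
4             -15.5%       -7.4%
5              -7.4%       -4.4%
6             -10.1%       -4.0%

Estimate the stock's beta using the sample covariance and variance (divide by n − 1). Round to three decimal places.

Mean R_i = (6.6 − 9.1 + 5.5 − 15.5 − 7.4 − 10.1) / 6 = -5.0000%
Mean R_m = (3.7 − 3.5 + 4.4 − 7.4 − 4.4 − 4.0) / 6 = -1.8667%
Σ(R_i − R̄_i)(R_m − R̄_m) = 212.1300  ⇒  Cov = 212.1300 / 5 = 42.4260
Σ(R_m − R̄_m)² = 114.5133  ⇒  Var(R_m) = 114.5133 / 5 = 22.9027
β = Cov / Var(R_m) = 42.4260 / 22.9027 = 1.8524

1.852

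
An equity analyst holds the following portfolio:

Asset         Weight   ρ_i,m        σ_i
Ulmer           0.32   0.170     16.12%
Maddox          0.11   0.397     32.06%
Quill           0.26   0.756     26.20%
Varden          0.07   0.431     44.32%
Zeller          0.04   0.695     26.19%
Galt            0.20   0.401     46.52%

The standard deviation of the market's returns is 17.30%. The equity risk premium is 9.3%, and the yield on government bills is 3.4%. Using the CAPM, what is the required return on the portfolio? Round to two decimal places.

β_Ulmer = 0.170 × 16.12% / 17.30% = 0.1584
β_Maddox = 0.397 × 32.06% / 17.30% = 0.7357
β_Quill = 0.756 × 26.20% / 17.30% = 1.1449
β_Varden = 0.431 × 44.32% / 17.30% = 1.1042
β_Zeller = 0.695 × 26.19% / 17.30% = 1.0521
β_Galt = 0.401 × 46.52% / 17.30% = 1.0783
β_P = Σ w_i β_i = 0.32×0.1584 + 0.11×0.7357 + 0.26×1.1449 + 0.07×1.1042 + 0.04×1.0521 + 0.20×1.0783 = 0.7643
E(R_P) = R_f + β_P × MRP = 3.4% + 0.7643 × 9.3% = 10.51%

10.51%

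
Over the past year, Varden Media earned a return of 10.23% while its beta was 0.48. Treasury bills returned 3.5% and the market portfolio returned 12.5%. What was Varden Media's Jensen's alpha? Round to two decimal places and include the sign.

Market excess return = 12.5% − 3.5% = 9.00%
CAPM benchmark = R_f + β(R_m − R_f) = 3.5% + 0.48 × 9.0% = 7.8200%
α = actual − benchmark = 10.23% − 7.8200% = +2.41%

+2.41%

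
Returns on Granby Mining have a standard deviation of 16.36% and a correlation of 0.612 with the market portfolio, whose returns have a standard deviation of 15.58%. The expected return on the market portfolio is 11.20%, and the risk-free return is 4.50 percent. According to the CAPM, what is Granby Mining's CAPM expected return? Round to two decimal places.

β = ρ × σ_i / σ_m = 0.612 × 16.36% / 15.58% = 0.6426
MRP = 11.20% − 4.50% = 6.70%
E(R) = 4.50% + 0.6426 × 6.70% = 8.81%

8.81%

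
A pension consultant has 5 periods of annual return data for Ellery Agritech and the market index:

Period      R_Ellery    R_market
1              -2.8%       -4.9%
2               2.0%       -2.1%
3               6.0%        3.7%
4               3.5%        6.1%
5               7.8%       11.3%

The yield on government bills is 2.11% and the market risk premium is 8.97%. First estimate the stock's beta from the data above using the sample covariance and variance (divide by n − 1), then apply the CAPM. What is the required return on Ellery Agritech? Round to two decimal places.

7.19%

Mean R_i = (-2.8 + 2.0 + 6.0 + 3.5 + 7.8) / 5 = 3.3000%
Mean R_m = (-4.9 − 2.1 + 3.7 + 6.1 + 11.3) / 5 = 2.8200%
Σ(R_i − R̄_i)(R_m − R̄_m) = 94.6800  ⇒  Cov = 94.6800 / 4 = 23.6700
Σ(R_m − R̄_m)² = 167.2480  ⇒  Var(R_m) = 167.2480 / 4 = 41.8120
β = Cov / Var(R_m) = 23.6700 / 41.8120 = 0.5661
E(R) = R_f + β × MRP = 2.11% + 0.5661 × 8.97% = 7.19%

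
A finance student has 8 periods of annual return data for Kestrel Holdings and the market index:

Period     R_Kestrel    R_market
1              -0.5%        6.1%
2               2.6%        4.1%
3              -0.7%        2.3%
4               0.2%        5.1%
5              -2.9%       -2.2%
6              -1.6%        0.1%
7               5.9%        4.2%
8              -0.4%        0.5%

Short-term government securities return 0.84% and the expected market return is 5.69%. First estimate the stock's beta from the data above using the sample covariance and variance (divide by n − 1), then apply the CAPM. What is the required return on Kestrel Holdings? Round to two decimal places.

Mean R_i = (-0.5 + 2.6 − 0.7 + 0.2 − 2.9 − 1.6 + 5.9 − 0.4) / 8 = 0.3250%
Mean R_m = (6.1 + 4.1 + 2.3 + 5.1 − 2.2 + 0.1 + 4.2 + 0.5) / 8 = 2.5250%
Σ(R_i − R̄_i)(R_m − R̄_m) = 31.2550  ⇒  Cov = 31.2550 / 7 = 4.4650
Σ(R_m − R̄_m)² = 57.0550  ⇒  Var(R_m) = 57.0550 / 7 = 8.1507
β = Cov / Var(R_m) = 4.4650 / 8.1507 = 0.5478
MRP = 5.69% − 0.84% = 4.85%
E(R) = R_f + β × MRP = 0.84% + 0.5478 × 4.85% = 3.50%

3.50%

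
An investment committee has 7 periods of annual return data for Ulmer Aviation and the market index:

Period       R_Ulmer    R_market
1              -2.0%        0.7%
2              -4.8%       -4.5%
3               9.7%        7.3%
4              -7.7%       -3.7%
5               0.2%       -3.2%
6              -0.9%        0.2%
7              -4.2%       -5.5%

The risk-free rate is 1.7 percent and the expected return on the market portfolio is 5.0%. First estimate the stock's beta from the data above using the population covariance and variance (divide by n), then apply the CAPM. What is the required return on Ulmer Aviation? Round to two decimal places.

Mean R_i = (-2.0 − 4.8 + 9.7 − 7.7 + 0.2 − 0.9 − 4.2) / 7 = -1.3857%
Mean R_m = (0.7 − 4.5 + 7.3 − 3.7 − 3.2 + 0.2 − 5.5) / 7 = -1.2429%
Σ(R_i − R̄_i)(R_m − R̄_m) = 129.7243  ⇒  Cov = 129.7243 / 7 = 18.5320
Σ(R_m − R̄_m)² = 117.4371  ⇒  Var(R_m) = 117.4371 / 7 = 16.7767
β = Cov / Var(R_m) = 18.5320 / 16.7767 = 1.1046
MRP = 5.0% − 1.7% = 3.30%
E(R) = R_f + β × MRP = 1.7% + 1.1046 × 3.3% = 5.35%

5.35%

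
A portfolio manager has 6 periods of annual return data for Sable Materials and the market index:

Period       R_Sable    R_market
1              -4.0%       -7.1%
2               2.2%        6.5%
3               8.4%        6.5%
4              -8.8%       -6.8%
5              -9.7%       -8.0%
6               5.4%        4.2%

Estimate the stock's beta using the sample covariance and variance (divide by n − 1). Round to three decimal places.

Mean R_i = (-4.0 + 2.2 + 8.4 − 8.8 − 9.7 + 5.4) / 6 = -1.0833%
Mean R_m = (-7.1 + 6.5 + 6.5 − 6.8 − 8.0 + 4.2) / 6 = -0.7833%
Σ(R_i − R̄_i)(R_m − R̄_m) = 252.3283  ⇒  Cov = 252.3283 / 5 = 50.4657
Σ(R_m − R̄_m)² = 259.1083  ⇒  Var(R_m) = 259.1083 / 5 = 51.8217
β = Cov / Var(R_m) = 50.4657 / 51.8217 = 0.9738

0.974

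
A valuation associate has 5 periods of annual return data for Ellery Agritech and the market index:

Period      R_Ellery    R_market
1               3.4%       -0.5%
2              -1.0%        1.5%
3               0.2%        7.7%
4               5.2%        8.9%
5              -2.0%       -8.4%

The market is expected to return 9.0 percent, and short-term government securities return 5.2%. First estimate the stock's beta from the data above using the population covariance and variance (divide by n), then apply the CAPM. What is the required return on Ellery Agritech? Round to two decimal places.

6.19%

Mean R_i = (3.4 − 1.0 + 0.2 + 5.2 − 2.0) / 5 = 1.1600%
Mean R_m = (-0.5 + 1.5 + 7.7 + 8.9 − 8.4) / 5 = 1.8400%
Σ(R_i − R̄_i)(R_m − R̄_m) = 50.7480  ⇒  Cov = 50.7480 / 5 = 10.1496
Σ(R_m − R̄_m)² = 194.6320  ⇒  Var(R_m) = 194.6320 / 5 = 38.9264
β = Cov / Var(R_m) = 10.1496 / 38.9264 = 0.2607
MRP = 9.0% − 5.2% = 3.80%
E(R) = R_f + β × MRP = 5.2% + 0.2607 × 3.8% = 6.19%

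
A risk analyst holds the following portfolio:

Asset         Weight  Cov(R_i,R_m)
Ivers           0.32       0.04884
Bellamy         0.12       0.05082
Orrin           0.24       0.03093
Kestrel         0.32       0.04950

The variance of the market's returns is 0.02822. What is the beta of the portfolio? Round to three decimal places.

1.594

β_Ivers = 0.04884 / 0.02822 = 1.7307
β_Bellamy = 0.05082 / 0.02822 = 1.8009
β_Orrin = 0.03093 / 0.02822 = 1.0960
β_Kestrel = 0.04950 / 0.02822 = 1.7541
β_P = Σ w_i β_i = 0.32×1.7307 + 0.12×1.8009 + 0.24×1.0960 + 0.32×1.7541 = 1.5943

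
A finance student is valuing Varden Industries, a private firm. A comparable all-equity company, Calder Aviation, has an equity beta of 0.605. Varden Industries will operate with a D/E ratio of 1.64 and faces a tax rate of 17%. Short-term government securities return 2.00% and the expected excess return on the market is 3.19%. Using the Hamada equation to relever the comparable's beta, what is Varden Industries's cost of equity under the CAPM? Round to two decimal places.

β_L = β_U × [1 + (1 − t)(D/E)] = 0.605 × [1 + (1 − 0.17) × 1.64]
    = 0.605 × [1 + 0.83 × 1.64] = 0.605 × 2.3612 = 1.4285
E(R) = R_f + β_L × MRP = 2.00% + 1.4285 × 3.19% = 6.56%

6.56%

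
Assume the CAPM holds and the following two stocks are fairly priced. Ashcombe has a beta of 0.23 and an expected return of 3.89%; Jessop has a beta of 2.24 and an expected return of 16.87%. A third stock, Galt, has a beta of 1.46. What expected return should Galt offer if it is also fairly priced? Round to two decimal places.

11.83%

MRP (SML slope) = (16.87% − 3.89%) / (2.24 − 0.23) = 12.98% / 2.01 = 6.4577%
R_f (intercept) = 3.89% − 0.23 × 6.4577% = 2.4047%
E(R_Galt) = R_f + β × MRP = 2.4047% + 1.46 × 6.4577% = 11.83%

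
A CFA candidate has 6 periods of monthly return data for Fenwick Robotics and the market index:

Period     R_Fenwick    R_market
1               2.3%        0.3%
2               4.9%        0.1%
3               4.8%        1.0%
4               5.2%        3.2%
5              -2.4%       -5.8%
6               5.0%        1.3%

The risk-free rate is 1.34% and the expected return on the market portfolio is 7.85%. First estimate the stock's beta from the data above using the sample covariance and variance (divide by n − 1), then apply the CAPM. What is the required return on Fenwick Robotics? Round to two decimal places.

7.30%

Mean R_i = (2.3 + 4.9 + 4.8 + 5.2 − 2.4 + 5.0) / 6 = 3.3000%
Mean R_m = (0.3 + 0.1 + 1.0 + 3.2 − 5.8 + 1.3) / 6 = 0.0167%
Σ(R_i − R̄_i)(R_m − R̄_m) = 42.7100  ⇒  Cov = 42.7100 / 5 = 8.5420
Σ(R_m − R̄_m)² = 46.6683  ⇒  Var(R_m) = 46.6683 / 5 = 9.3337
β = Cov / Var(R_m) = 8.5420 / 9.3337 = 0.9152
MRP = 7.85% − 1.34% = 6.51%
E(R) = R_f + β × MRP = 1.34% + 0.9152 × 6.51% = 7.30%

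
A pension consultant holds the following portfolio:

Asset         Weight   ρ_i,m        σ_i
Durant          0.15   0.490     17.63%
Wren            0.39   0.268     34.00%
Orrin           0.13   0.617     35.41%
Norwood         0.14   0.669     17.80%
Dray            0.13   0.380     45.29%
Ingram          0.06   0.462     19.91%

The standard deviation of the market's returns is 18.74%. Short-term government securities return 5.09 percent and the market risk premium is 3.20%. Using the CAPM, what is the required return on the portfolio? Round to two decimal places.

β_Durant = 0.490 × 17.63% / 18.74% = 0.4610
β_Wren = 0.268 × 34.00% / 18.74% = 0.4862
β_Orrin = 0.617 × 35.41% / 18.74% = 1.1658
β_Norwood = 0.669 × 17.80% / 18.74% = 0.6354
β_Dray = 0.380 × 45.29% / 18.74% = 0.9184
β_Ingram = 0.462 × 19.91% / 18.74% = 0.4908
β_P = Σ w_i β_i = 0.15×0.4610 + 0.39×0.4862 + 0.13×1.1658 + 0.14×0.6354 + 0.13×0.9184 + 0.06×0.4908 = 0.6481
E(R_P) = R_f + β_P × MRP = 5.09% + 0.6481 × 3.20% = 7.16%

7.16%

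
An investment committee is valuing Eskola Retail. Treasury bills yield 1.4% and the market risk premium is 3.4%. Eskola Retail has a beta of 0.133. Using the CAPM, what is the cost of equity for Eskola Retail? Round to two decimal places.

E(R) = R_f + β × MRP = 1.4% + 0.133 × 3.4% = 1.85%

1.85%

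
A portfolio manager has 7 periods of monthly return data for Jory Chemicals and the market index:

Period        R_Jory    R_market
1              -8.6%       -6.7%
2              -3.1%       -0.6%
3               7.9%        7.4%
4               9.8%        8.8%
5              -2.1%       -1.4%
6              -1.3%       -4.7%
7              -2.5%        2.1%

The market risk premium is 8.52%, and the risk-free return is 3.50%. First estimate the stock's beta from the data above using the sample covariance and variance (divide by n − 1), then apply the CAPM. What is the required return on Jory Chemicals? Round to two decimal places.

Mean R_i = (-8.6 − 3.1 + 7.9 + 9.8 − 2.1 − 1.3 − 2.5) / 7 = 0.0143%
Mean R_m = (-6.7 − 0.6 + 7.4 + 8.8 − 1.4 − 4.7 + 2.1) / 7 = 0.7000%
Σ(R_i − R̄_i)(R_m − R̄_m) = 207.9100  ⇒  Cov = 207.9100 / 6 = 34.6517
Σ(R_m − R̄_m)² = 202.4800  ⇒  Var(R_m) = 202.4800 / 6 = 33.7467
β = Cov / Var(R_m) = 34.6517 / 33.7467 = 1.0268
E(R) = R_f + β × MRP = 3.50% + 1.0268 × 8.52% = 12.25%

12.25%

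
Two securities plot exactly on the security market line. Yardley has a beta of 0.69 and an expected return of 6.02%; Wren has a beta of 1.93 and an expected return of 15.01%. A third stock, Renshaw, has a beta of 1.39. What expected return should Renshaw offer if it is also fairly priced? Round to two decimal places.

11.10%

MRP (SML slope) = (15.01% − 6.02%) / (1.93 − 0.69) = 8.99% / 1.24 = 7.2500%
R_f (intercept) = 6.02% − 0.69 × 7.2500% = 1.0175%
E(R_Renshaw) = R_f + β × MRP = 1.0175% + 1.39 × 7.2500% = 11.10%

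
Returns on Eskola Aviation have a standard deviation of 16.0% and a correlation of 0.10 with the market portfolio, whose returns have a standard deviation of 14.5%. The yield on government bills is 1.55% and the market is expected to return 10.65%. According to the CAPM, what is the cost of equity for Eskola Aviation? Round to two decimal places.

2.55%

β = ρ × σ_i / σ_m = 0.10 × 16.0% / 14.5% = 0.1103
MRP = 10.65% − 1.55% = 9.10%
E(R) = 1.55% + 0.1103 × 9.10% = 2.55%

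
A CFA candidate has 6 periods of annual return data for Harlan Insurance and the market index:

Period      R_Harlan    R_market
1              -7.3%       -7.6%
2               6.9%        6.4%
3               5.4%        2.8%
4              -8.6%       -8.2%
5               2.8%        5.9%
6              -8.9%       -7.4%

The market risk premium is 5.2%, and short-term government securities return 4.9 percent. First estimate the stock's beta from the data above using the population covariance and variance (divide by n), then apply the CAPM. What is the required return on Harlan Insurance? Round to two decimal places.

10.14%

Mean R_i = (-7.3 + 6.9 + 5.4 − 8.6 + 2.8 − 8.9) / 6 = -1.6167%
Mean R_m = (-7.6 + 6.4 + 2.8 − 8.2 + 5.9 − 7.4) / 6 = -1.3500%
Σ(R_i − R̄_i)(R_m − R̄_m) = 254.5650  ⇒  Cov = 254.5650 / 6 = 42.4275
Σ(R_m − R̄_m)² = 252.4350  ⇒  Var(R_m) = 252.4350 / 6 = 42.0725
β = Cov / Var(R_m) = 42.4275 / 42.0725 = 1.0084
E(R) = R_f + β × MRP = 4.9% + 1.0084 × 5.2% = 10.14%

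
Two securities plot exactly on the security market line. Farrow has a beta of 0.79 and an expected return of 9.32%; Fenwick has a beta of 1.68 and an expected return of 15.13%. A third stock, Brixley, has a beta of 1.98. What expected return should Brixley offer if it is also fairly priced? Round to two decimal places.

17.09%

MRP (SML slope) = (15.13% − 9.32%) / (1.68 − 0.79) = 5.81% / 0.89 = 6.5281%
R_f (intercept) = 9.32% − 0.79 × 6.5281% = 4.1628%
E(R_Brixley) = R_f + β × MRP = 4.1628% + 1.98 × 6.5281% = 17.09%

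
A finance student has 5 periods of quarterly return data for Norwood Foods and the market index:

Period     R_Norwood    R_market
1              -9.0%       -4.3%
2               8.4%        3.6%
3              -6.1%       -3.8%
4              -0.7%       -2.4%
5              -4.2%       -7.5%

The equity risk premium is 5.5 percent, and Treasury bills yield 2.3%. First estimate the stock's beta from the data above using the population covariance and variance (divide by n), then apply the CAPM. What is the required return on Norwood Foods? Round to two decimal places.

9.91%

Mean R_i = (-9.0 + 8.4 − 6.1 − 0.7 − 4.2) / 5 = -2.3200%
Mean R_m = (-4.3 + 3.6 − 3.8 − 2.4 − 7.5) / 5 = -2.8800%
Σ(R_i − R̄_i)(R_m − R̄_m) = 91.8920  ⇒  Cov = 91.8920 / 5 = 18.3784
Σ(R_m − R̄_m)² = 66.4280  ⇒  Var(R_m) = 66.4280 / 5 = 13.2856
β = Cov / Var(R_m) = 18.3784 / 13.2856 = 1.3833
E(R) = R_f + β × MRP = 2.3% + 1.3833 × 5.5% = 9.91%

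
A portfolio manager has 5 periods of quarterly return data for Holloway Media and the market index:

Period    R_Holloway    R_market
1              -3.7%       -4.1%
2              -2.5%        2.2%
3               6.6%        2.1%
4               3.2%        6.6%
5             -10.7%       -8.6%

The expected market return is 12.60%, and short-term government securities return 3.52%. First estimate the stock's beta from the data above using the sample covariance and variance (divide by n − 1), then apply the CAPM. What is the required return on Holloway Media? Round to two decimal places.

Mean R_i = (-3.7 − 2.5 + 6.6 + 3.2 − 10.7) / 5 = -1.4200%
Mean R_m = (-4.1 + 2.2 + 2.1 + 6.6 − 8.6) / 5 = -0.3600%
Σ(R_i − R̄_i)(R_m − R̄_m) = 134.1140  ⇒  Cov = 134.1140 / 4 = 33.5285
Σ(R_m − R̄_m)² = 142.9320  ⇒  Var(R_m) = 142.9320 / 4 = 35.7330
β = Cov / Var(R_m) = 33.5285 / 35.7330 = 0.9383
MRP = 12.60% − 3.52% = 9.08%
E(R) = R_f + β × MRP = 3.52% + 0.9383 × 9.08% = 12.04%

12.04%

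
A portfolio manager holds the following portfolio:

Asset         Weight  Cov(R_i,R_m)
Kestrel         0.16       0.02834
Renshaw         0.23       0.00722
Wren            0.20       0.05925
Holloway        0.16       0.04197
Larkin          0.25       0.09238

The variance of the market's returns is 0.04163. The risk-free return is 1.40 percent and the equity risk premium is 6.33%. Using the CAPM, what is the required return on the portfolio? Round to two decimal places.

β_Kestrel = 0.02834 / 0.04163 = 0.6808
β_Renshaw = 0.00722 / 0.04163 = 0.1734
β_Wren = 0.05925 / 0.04163 = 1.4233
β_Holloway = 0.04197 / 0.04163 = 1.0082
β_Larkin = 0.09238 / 0.04163 = 2.2191
β_P = Σ w_i β_i = 0.16×0.6808 + 0.23×0.1734 + 0.20×1.4233 + 0.16×1.0082 + 0.25×2.2191 = 1.1496
E(R_P) = R_f + β_P × MRP = 1.40% + 1.1496 × 6.33% = 8.68%

8.68%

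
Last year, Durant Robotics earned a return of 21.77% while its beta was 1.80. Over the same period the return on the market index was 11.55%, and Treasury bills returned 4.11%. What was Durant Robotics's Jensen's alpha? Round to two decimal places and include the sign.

Market excess return = 11.55% − 4.11% = 7.44%
CAPM benchmark = R_f + β(R_m − R_f) = 4.11% + 1.80 × 7.44% = 17.5020%
α = actual − benchmark = 21.77% − 17.5020% = +4.27%

+4.27%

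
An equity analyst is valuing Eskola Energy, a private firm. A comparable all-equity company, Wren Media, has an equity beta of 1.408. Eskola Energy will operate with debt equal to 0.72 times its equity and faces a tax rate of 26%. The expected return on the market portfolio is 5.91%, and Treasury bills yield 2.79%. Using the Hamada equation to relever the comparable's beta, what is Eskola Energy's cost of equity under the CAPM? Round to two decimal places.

9.52%

β_L = β_U × [1 + (1 − t)(D/E)] = 1.408 × [1 + (1 − 0.26) × 0.72]
    = 1.408 × [1 + 0.74 × 0.72] = 1.408 × 1.5328 = 2.1582
MRP = 5.91% − 2.79% = 3.12%
E(R) = R_f + β_L × MRP = 2.79% + 2.1582 × 3.12% = 9.52%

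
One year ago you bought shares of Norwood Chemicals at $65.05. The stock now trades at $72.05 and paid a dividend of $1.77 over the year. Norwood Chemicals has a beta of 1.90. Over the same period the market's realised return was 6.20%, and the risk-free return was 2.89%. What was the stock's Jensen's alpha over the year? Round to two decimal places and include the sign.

+4.30%

Realised HPR = (P1 + D1 − P0) / P0 = (72.05 + 1.77 − 65.05) / 65.05 = 8.77 / 65.05 = 13.4819%
MRP = 6.20% − 2.89% = 3.31%
CAPM required = R_f + β·MRP = 2.89% + 1.90 × 3.31% = 9.1790%
α = realised − required = 13.4819% − 9.1790% = +4.30%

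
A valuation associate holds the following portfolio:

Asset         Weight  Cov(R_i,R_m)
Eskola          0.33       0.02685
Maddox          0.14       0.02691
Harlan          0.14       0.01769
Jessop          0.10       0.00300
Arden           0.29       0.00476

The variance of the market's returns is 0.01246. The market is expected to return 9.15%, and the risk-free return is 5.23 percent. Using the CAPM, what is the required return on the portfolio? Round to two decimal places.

10.51%

β_Eskola = 0.02685 / 0.01246 = 2.1549
β_Maddox = 0.02691 / 0.01246 = 2.1597
β_Harlan = 0.01769 / 0.01246 = 1.4197
β_Jessop = 0.00300 / 0.01246 = 0.2408
β_Arden = 0.00476 / 0.01246 = 0.3820
β_P = Σ w_i β_i = 0.33×2.1549 + 0.14×2.1597 + 0.14×1.4197 + 0.10×0.2408 + 0.29×0.3820 = 1.3471
MRP = 9.15% − 5.23% = 3.92%
E(R_P) = R_f + β_P × MRP = 5.23% + 1.3471 × 3.92% = 10.51%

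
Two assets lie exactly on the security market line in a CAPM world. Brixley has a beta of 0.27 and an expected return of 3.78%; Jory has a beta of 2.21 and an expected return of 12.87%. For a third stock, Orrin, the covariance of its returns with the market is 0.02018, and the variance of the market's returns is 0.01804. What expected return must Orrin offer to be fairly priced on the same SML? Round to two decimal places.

MRP = (12.87% − 3.78%) / (2.21 − 0.27) = 4.6856%
R_f = 3.78% − 0.27 × 4.6856% = 2.5149%
β_Orrin = Cov / Var(R_m) = 0.02018 / 0.01804 = 1.1186
E(R_Orrin) = R_f + β × MRP = 2.5149% + 1.1186 × 4.6856% = 7.76%

7.76%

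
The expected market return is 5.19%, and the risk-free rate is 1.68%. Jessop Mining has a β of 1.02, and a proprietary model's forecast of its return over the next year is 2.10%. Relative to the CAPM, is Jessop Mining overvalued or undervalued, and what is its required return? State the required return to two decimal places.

Overvalued; required return 5.26%

MRP = 5.19% − 1.68% = 3.51%
Required return = R_f + β·MRP = 1.68% + 1.02 × 3.51% = 5.26%
Forecast 2.10% < required 5.26% → the stock plots below the SML → overvalued.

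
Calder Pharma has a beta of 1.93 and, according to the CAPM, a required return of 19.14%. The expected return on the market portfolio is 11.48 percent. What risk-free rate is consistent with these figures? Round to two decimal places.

E(R) = R_f + β(E(R_m) − R_f) = R_f(1 − β) + β·E(R_m)
19.14% = R_f × (1 − 1.93) + 1.93 × 11.48%
19.14% = R_f × -0.93 + 22.1564%
R_f = (19.14% − 22.1564%) / -0.93 = 3.24%

3.24%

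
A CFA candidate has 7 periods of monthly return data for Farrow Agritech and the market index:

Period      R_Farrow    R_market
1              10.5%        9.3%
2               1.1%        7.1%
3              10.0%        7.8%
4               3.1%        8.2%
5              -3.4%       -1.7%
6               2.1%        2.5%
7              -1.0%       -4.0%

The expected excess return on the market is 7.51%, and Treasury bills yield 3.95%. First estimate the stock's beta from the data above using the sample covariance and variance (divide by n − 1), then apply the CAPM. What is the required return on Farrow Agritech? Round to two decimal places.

9.77%

Mean R_i = (10.5 + 1.1 + 10.0 + 3.1 − 3.4 + 2.1 − 1.0) / 7 = 3.2000%
Mean R_m = (9.3 + 7.1 + 7.8 + 8.2 − 1.7 + 2.5 − 4.0) / 7 = 4.1714%
Σ(R_i − R̄_i)(R_m − R̄_m) = 130.4700  ⇒  Cov = 130.4700 / 6 = 21.7450
Σ(R_m − R̄_m)² = 168.3143  ⇒  Var(R_m) = 168.3143 / 6 = 28.0524
β = Cov / Var(R_m) = 21.7450 / 28.0524 = 0.7752
E(R) = R_f + β × MRP = 3.95% + 0.7752 × 7.51% = 9.77%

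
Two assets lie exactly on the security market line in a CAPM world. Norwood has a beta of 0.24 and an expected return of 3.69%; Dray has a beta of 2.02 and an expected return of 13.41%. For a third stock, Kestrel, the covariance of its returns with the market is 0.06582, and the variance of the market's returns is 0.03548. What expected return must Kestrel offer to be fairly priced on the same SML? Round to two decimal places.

12.51%

MRP = (13.41% − 3.69%) / (2.02 − 0.24) = 5.4607%
R_f = 3.69% − 0.24 × 5.4607% = 2.3794%
β_Kestrel = Cov / Var(R_m) = 0.06582 / 0.03548 = 1.8551
E(R_Kestrel) = R_f + β × MRP = 2.3794% + 1.8551 × 5.4607% = 12.51%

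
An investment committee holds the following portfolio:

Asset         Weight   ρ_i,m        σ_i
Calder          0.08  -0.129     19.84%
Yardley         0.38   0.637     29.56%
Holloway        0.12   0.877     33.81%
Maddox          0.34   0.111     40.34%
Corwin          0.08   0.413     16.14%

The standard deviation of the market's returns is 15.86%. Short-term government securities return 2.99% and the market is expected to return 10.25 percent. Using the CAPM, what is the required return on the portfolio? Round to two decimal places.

β_Calder = -0.129 × 19.84% / 15.86% = -0.1614
β_Yardley = 0.637 × 29.56% / 15.86% = 1.1872
β_Holloway = 0.877 × 33.81% / 15.86% = 1.8696
β_Maddox = 0.111 × 40.34% / 15.86% = 0.2823
β_Corwin = 0.413 × 16.14% / 15.86% = 0.4203
β_P = Σ w_i β_i = 0.08×-0.1614 + 0.38×1.1872 + 0.12×1.8696 + 0.34×0.2823 + 0.08×0.4203 = 0.7922
MRP = 10.25% − 2.99% = 7.26%
E(R_P) = R_f + β_P × MRP = 2.99% + 0.7922 × 7.26% = 8.74%

8.74%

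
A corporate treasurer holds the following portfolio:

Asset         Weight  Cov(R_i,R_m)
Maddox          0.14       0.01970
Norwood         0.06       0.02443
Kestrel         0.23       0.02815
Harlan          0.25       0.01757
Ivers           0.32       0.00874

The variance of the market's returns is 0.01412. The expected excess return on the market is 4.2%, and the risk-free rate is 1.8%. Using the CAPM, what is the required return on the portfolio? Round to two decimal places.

7.12%

β_Maddox = 0.01970 / 0.01412 = 1.3952
β_Norwood = 0.02443 / 0.01412 = 1.7302
β_Kestrel = 0.02815 / 0.01412 = 1.9936
β_Harlan = 0.01757 / 0.01412 = 1.2443
β_Ivers = 0.00874 / 0.01412 = 0.6190
β_P = Σ w_i β_i = 0.14×1.3952 + 0.06×1.7302 + 0.23×1.9936 + 0.25×1.2443 + 0.32×0.6190 = 1.2668
E(R_P) = R_f + β_P × MRP = 1.8% + 1.2668 × 4.2% = 7.12%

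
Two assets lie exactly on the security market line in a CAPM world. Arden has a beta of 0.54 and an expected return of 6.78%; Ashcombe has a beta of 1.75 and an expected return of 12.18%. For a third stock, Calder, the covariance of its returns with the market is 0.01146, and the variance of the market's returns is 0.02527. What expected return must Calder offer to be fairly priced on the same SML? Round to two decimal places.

6.39%

MRP = (12.18% − 6.78%) / (1.75 − 0.54) = 4.4628%
R_f = 6.78% − 0.54 × 4.4628% = 4.3701%
β_Calder = Cov / Var(R_m) = 0.01146 / 0.02527 = 0.4535
E(R_Calder) = R_f + β × MRP = 4.3701% + 0.4535 × 4.4628% = 6.39%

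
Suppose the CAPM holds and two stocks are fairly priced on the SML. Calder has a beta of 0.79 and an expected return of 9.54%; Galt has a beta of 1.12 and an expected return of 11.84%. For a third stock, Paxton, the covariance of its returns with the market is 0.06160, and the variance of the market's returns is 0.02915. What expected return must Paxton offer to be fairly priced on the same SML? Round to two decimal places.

18.76%

MRP = (11.84% − 9.54%) / (1.12 − 0.79) = 6.9697%
R_f = 9.54% − 0.79 × 6.9697% = 4.0339%
β_Paxton = Cov / Var(R_m) = 0.06160 / 0.02915 = 2.1132
E(R_Paxton) = R_f + β × MRP = 4.0339% + 2.1132 × 6.9697% = 18.76%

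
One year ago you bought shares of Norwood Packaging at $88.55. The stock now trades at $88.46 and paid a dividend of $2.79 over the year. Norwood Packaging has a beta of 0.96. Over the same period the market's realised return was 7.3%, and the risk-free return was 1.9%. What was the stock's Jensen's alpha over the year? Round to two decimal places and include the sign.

-4.03%

Realised HPR = (P1 + D1 − P0) / P0 = (88.46 + 2.79 − 88.55) / 88.55 = 2.70 / 88.55 = 3.0491%
MRP = 7.3% − 1.9% = 5.40%
CAPM required = R_f + β·MRP = 1.9% + 0.96 × 5.4% = 7.0840%
α = realised − required = 3.0491% − 7.0840% = -4.03%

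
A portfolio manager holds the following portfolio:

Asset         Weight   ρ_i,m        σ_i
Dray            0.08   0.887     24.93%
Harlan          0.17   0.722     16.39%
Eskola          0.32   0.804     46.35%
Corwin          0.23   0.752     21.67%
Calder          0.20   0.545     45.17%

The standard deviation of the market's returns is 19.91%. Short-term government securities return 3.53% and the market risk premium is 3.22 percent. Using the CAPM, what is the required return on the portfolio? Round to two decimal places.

β_Dray = 0.887 × 24.93% / 19.91% = 1.1106
β_Harlan = 0.722 × 16.39% / 19.91% = 0.5944
β_Eskola = 0.804 × 46.35% / 19.91% = 1.8717
β_Corwin = 0.752 × 21.67% / 19.91% = 0.8185
β_Calder = 0.545 × 45.17% / 19.91% = 1.2364
β_P = Σ w_i β_i = 0.08×1.1106 + 0.17×0.5944 + 0.32×1.8717 + 0.23×0.8185 + 0.20×1.2364 = 1.2244
E(R_P) = R_f + β_P × MRP = 3.53% + 1.2244 × 3.22% = 7.47%

7.47%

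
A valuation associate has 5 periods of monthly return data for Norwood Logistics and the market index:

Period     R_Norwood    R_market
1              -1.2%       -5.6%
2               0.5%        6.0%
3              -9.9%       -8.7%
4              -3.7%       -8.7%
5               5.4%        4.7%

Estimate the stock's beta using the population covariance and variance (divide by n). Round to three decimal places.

0.625

Mean R_i = (-1.2 + 0.5 − 9.9 − 3.7 + 5.4) / 5 = -1.7800%
Mean R_m = (-5.6 + 6.0 − 8.7 − 8.7 + 4.7) / 5 = -2.4600%
Σ(R_i − R̄_i)(R_m − R̄_m) = 131.5260  ⇒  Cov = 131.5260 / 5 = 26.3052
Σ(R_m − R̄_m)² = 210.5720  ⇒  Var(R_m) = 210.5720 / 5 = 42.1144
β = Cov / Var(R_m) = 26.3052 / 42.1144 = 0.6246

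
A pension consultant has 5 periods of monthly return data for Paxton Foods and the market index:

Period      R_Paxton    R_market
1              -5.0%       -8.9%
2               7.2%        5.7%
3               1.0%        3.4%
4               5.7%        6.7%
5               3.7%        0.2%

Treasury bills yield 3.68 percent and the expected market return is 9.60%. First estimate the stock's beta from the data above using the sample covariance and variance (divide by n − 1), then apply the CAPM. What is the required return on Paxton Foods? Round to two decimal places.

Mean R_i = (-5.0 + 7.2 + 1.0 + 5.7 + 3.7) / 5 = 2.5200%
Mean R_m = (-8.9 + 5.7 + 3.4 + 6.7 + 0.2) / 5 = 1.4200%
Σ(R_i − R̄_i)(R_m − R̄_m) = 109.9780  ⇒  Cov = 109.9780 / 4 = 27.4945
Σ(R_m − R̄_m)² = 158.1080  ⇒  Var(R_m) = 158.1080 / 4 = 39.5270
β = Cov / Var(R_m) = 27.4945 / 39.5270 = 0.6956
MRP = 9.60% − 3.68% = 5.92%
E(R) = R_f + β × MRP = 3.68% + 0.6956 × 5.92% = 7.80%

7.80%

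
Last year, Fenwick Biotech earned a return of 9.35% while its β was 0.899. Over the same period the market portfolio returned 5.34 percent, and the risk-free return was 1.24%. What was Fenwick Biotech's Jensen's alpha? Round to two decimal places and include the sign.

+4.42%

Market excess return = 5.34% − 1.24% = 4.10%
CAPM benchmark = R_f + β(R_m − R_f) = 1.24% + 0.899 × 4.10% = 4.92590%
α = actual − benchmark = 9.35% − 4.92590% = +4.42%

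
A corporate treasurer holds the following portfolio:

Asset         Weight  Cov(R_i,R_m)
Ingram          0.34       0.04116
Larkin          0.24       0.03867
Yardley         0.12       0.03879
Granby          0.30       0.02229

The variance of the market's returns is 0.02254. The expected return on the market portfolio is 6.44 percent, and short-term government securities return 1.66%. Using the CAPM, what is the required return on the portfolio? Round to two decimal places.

β_Ingram = 0.04116 / 0.02254 = 1.8261
β_Larkin = 0.03867 / 0.02254 = 1.7156
β_Yardley = 0.03879 / 0.02254 = 1.7209
β_Granby = 0.02229 / 0.02254 = 0.9889
β_P = Σ w_i β_i = 0.34×1.8261 + 0.24×1.7156 + 0.12×1.7209 + 0.30×0.9889 = 1.5358
MRP = 6.44% − 1.66% = 4.78%
E(R_P) = R_f + β_P × MRP = 1.66% + 1.5358 × 4.78% = 9.00%

9.00%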